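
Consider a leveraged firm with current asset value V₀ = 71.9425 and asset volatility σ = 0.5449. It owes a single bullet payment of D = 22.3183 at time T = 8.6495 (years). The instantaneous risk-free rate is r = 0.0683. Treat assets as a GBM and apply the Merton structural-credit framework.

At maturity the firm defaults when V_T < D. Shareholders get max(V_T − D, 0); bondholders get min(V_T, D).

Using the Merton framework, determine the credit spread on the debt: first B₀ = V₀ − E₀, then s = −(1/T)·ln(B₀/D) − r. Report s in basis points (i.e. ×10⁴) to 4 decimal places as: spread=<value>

With assets at 71.9425 and a single debt payment of 22.3183 at 8.6495 years:
d₁ = [ln(V₀/D) + (r + σ²/2)T] / (σ√T)
   = [ln(71.9425/22.3183) + (0.0683 + 0.5·0.5449²)·8.6495] / (0.5449·√8.6495)
   = [1.170460 + 1.874848] / 1.602553 = 1.900286
d₂ = d₁ − σ√T = 1.900286 − 1.602553 = 0.297733
N(d₁) = 0.971302,  N(d₂) = 0.617047,  e^(−rT) = 0.553906
E₀ = V₀·N(d₁) − D·e^(−rT)·N(d₂)
   = 71.9425·0.971302 − 22.3183·0.553906·0.617047 = 62.249834
B₀ = V₀ − E₀ = 71.9425 − 62.249834 = 9.692666
spread = −(1/T)·ln(B₀/D) − r = −(1/8.6495)·ln(9.692666/22.3183) − 0.0683 = 0.02812609
in basis points: 0.02812609 × 10⁴ = 281.2609 bp

spread=281.2609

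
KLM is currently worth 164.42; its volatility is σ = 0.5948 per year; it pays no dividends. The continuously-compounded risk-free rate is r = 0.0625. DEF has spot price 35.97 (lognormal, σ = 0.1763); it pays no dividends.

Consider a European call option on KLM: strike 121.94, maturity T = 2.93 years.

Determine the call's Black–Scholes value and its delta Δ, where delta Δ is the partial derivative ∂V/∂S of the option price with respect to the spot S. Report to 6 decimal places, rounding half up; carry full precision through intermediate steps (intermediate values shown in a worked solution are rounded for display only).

price = 88.307140
Δ = 0.837074

σ√T = 0.5948·√2.93 = 1.018134
d₁ = (ln(S/K) + (r+σ²/2)T) / (σ√T) = (ln(164.42/121.94) + (0.0625+0.5948²/2)·2.93) / 1.018134 = (0.298895 + 0.701423) / 1.018134 = 0.982502
d₂ = d₁ − σ√T = 0.982502 − 1.018134 = -0.035632
e^{−rT} = 0.832664
N(d₁) = 0.837074,  N(d₂) = 0.485788
Call price V = S·N(d₁) − K·e^{−rT}·N(d₂) = 137.631647 − 49.324507 = 88.307140
Δ = N(d₁) = 0.837074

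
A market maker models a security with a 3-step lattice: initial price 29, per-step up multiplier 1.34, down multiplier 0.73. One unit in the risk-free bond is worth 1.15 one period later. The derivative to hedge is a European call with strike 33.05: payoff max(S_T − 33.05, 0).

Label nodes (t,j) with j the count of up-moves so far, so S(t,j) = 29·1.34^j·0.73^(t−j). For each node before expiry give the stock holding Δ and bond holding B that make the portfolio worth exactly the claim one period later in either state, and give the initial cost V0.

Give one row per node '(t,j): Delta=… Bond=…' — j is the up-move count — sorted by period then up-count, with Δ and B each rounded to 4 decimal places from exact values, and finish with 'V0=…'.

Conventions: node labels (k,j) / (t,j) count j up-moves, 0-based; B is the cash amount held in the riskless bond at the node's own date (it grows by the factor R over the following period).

Arbitrage-free pricing uses the up-move probability p* = (R−d)/(u−d) = 0.6885, discounting each step at R = 1.15.
Terminal payoffs: V(3,0)=0.0000, V(3,1)=0.0000, V(3,2)=4.9629, V(3,3)=36.7270
  t=2,j=0: stock 15.4541 → up 20.7085 (V=0.0000), down 11.2815 (V=0.0000). Price 0.0000; hedge Δ=0.0000, bond B=0.0000.
  t=2,j=1: stock 28.3678 → up 38.0129 (V=4.9629), down 20.7085 (V=0.0000). Price 2.9713; hedge Δ=0.2868, bond B=-5.1645.
  t=2,j=2: stock 52.0724 → up 69.7770 (V=36.7270), down 38.0129 (V=4.9629). Price 23.3333; hedge Δ=1.0000, bond B=-28.7391.
  t=1,j=0: stock 21.1700 → up 28.3678 (V=2.9713), down 15.4541 (V=0.0000). Price 1.7790; hedge Δ=0.2301, bond B=-3.0921.
  t=1,j=1: stock 38.8600 → up 52.0724 (V=23.3333), down 28.3678 (V=2.9713). Price 14.7748; hedge Δ=0.8590, bond B=-18.6054.
  t=0,j=0: stock 29.0000 → up 38.8600 (V=14.7748), down 21.1700 (V=1.7790). Price 9.3278; hedge Δ=0.7346, bond B=-11.9768.
As a check, the time-0 holding Δ(0,0)·S0 + B(0,0) comes to 9.3278 — exactly V0.

(0,0): Delta=0.7346 Bond=-11.9768
(1,0): Delta=0.2301 Bond=-3.0921
(1,1): Delta=0.8590 Bond=-18.6054
(2,0): Delta=0.0000 Bond=0.0000
(2,1): Delta=0.2868 Bond=-5.1645
(2,2): Delta=1.0000 Bond=-28.7391
V0=9.3278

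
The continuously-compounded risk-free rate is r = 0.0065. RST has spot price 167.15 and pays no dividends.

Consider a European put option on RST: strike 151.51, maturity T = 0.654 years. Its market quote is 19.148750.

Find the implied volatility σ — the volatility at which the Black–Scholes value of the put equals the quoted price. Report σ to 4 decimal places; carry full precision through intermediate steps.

sigma = 0.5208

At σ = 0.5208 the Black–Scholes value reproduces the quote:
σ√T = 0.5208·√0.654 = 0.421172
d₁ = (ln(S/K) + (r+σ²/2)T) / (σ√T) = (ln(167.15/151.51) + (0.0065+0.5208²/2)·0.654) / 0.421172 = (0.098240 + 0.092944) / 0.421172 = 0.453933
d₂ = d₁ − σ√T = 0.453933 − 0.421172 = 0.032761
e^{−rT} = 0.995758
N(−d₁) = 0.324939,  N(−d₂) = 0.486933
V = K·e^{−rT}·N(−d₂) − S·N(−d₁) = 73.462221 − 54.313470 = 19.148750 (matching the quote); vega is positive throughout, so no other σ reproduces this price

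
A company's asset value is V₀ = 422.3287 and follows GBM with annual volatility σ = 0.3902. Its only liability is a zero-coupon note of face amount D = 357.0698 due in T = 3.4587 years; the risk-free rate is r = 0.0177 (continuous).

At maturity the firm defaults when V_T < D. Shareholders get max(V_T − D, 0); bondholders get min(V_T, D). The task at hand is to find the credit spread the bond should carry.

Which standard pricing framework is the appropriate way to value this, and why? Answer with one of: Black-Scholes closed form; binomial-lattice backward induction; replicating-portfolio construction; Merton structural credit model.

Key observation: the data describe a firm's assets (V₀ = 422.3287, GBM) and a single zero-coupon debt of face 357.0698, so credit quantities follow from equity-as-call in the structural model.

framework: Merton structural credit model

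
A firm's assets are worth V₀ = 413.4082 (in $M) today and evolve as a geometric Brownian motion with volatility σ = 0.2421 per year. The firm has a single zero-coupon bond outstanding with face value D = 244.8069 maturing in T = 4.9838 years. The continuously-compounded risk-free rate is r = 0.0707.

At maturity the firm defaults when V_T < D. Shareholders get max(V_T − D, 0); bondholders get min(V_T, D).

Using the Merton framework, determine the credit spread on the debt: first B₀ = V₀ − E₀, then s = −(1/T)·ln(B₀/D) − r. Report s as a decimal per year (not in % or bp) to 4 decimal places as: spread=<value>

Apply the equity-as-call identities (strike 244.8069, horizon 4.9838 years):
d₁ = [ln(V₀/D) + (r + σ²/2)T] / (σ√T)
   = [ln(413.4082/244.8069) + (0.0707 + 0.5·0.2421²)·4.9838] / (0.2421·√4.9838)
   = [0.523966 + 0.498411] / 0.540474 = 1.891628
d₂ = d₁ − σ√T = 1.891628 − 0.540474 = 1.351154
N(d₁) = 0.970730,  N(d₂) = 0.911677,  e^(−rT) = 0.703031
E₀ = V₀·N(d₁) − D·e^(−rT)·N(d₂)
   = 413.4082·0.970730 − 244.8069·0.703031·0.911677 = 244.401855
B₀ = V₀ − E₀ = 413.4082 − 244.401855 = 169.006345
spread = −(1/T)·ln(B₀/D) − r = −(1/4.9838)·ln(169.006345/244.8069) − 0.0707 = 0.00364758

spread=0.0036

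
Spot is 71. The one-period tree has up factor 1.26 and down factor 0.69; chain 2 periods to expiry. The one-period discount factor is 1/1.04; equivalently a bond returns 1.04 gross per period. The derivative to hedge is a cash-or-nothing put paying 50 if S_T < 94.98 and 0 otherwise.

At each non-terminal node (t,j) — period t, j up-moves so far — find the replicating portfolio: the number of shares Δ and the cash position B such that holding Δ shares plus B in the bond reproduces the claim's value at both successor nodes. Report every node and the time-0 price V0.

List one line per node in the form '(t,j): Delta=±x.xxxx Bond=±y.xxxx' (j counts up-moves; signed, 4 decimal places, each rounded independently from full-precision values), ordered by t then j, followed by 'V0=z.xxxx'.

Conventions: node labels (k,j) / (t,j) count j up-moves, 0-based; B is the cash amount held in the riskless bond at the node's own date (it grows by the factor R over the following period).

Arbitrage-free pricing uses the up-move probability p* = (R−d)/(u−d) = 0.6140, discounting each step at R = 1.04.
Expiry values: V(2,0)=50.0000, V(2,1)=50.0000, V(2,2)=0.0000
  t=1,j=0: stock 48.9900 → up 61.7274 (V=50.0000), down 33.8031 (V=50.0000). Price 48.0769; hedge Δ=0.0000, bond B=48.0769.
  t=1,j=1: stock 89.4600 → up 112.7196 (V=0.0000), down 61.7274 (V=50.0000). Price 18.5560; hedge Δ=-0.9805, bond B=106.2753.
  t=0,j=0: stock 71.0000 → up 89.4600 (V=18.5560), down 48.9900 (V=48.0769). Price 28.7981; hedge Δ=-0.7295, bond B=80.5892.
Check: Δ(0,0)·S0 + B(0,0) = 28.7981 = V0.

(0,0): Delta=-0.7295 Bond=80.5892
(1,0): Delta=0.0000 Bond=48.0769
(1,1): Delta=-0.9805 Bond=106.2753
V0=28.7981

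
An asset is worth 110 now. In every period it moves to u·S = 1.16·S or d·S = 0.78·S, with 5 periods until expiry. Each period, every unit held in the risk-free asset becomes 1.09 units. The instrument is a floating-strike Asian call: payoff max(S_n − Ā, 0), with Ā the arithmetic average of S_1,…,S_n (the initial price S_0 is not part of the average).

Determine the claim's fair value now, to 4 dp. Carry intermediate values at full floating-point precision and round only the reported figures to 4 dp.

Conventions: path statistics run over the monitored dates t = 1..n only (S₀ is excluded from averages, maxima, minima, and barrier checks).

price = 18.5232

Set p* = 0.8158 (from d < R < u); the path-dependent value is the discounted p*-expectation over all price paths.
Enumerate all 2^5 = 32 price paths (U = up ×1.16, D = down ×0.78); each path with k up-moves has probability p*^k·(1−p*)^(5−k).
DDDDD: Ā=55.4800, payoff=0.0000, prob=0.000212
UDDDD: Ā=82.5088, payoff=0.0000, prob=0.000939
DUDDD: Ā=74.1488, payoff=0.0000, prob=0.000939
UUDDD: Ā=110.2725, payoff=0.0000, prob=0.004160
DDUDD: Ā=67.6280, payoff=0.0000, prob=0.000939
UDUDD: Ā=100.5749, payoff=0.0000, prob=0.004160
DUUDD: Ā=92.2149, payoff=0.0000, prob=0.004160
UUUDD: Ā=137.1402, payoff=0.0000, prob=0.018423
DDDUD: Ā=62.5418, payoff=0.0000, prob=0.000939
UDDUD: Ā=93.0108, payoff=0.0000, prob=0.004160
DUDUD: Ā=84.6508, payoff=0.0000, prob=0.004160
UUDUD: Ā=125.8910, payoff=0.0000, prob=0.018423
DDUUD: Ā=78.1300, payoff=0.0000, prob=0.004160
UDUUD: Ā=116.1934, payoff=0.0000, prob=0.018423
DUUUD: Ā=107.8334, payoff=0.0000, prob=0.018423
UUUUD: Ā=160.3675, payoff=0.0000, prob=0.081588
DDDDU: Ā=58.5745, payoff=0.0000, prob=0.000939
UDDDU: Ā=87.1108, payoff=0.0000, prob=0.004160
DUDDU: Ā=78.7508, payoff=0.0000, prob=0.004160
UUDDU: Ā=117.1166, payoff=0.0000, prob=0.018423
DDUDU: Ā=72.2300, payoff=0.0000, prob=0.004160
UDUDU: Ā=107.4190, payoff=0.0000, prob=0.018423
DUUDU: Ā=99.0590, payoff=5.4024, prob=0.018423
UUUDU: Ā=147.3185, payoff=8.0344, prob=0.081588
DDDUU: Ā=67.1438, payoff=3.0975, prob=0.004160
UDDUU: Ā=99.8548, payoff=4.6066, prob=0.018423
DUDUU: Ā=91.4948, payoff=12.9666, prob=0.018423
UUDUU: Ā=136.0692, payoff=19.2836, prob=0.081588
DDUUU: Ā=84.9740, payoff=19.4874, prob=0.018423
UDUUU: Ā=126.3716, payoff=28.9812, prob=0.081588
DUUUU: Ā=118.0116, payoff=37.3412, prob=0.081588
UUUUU: Ā=175.5045, payoff=55.5331, prob=0.361319
Price = Σ prob·payoff / R^5 = 28.500277 / 1.538624 = 18.5232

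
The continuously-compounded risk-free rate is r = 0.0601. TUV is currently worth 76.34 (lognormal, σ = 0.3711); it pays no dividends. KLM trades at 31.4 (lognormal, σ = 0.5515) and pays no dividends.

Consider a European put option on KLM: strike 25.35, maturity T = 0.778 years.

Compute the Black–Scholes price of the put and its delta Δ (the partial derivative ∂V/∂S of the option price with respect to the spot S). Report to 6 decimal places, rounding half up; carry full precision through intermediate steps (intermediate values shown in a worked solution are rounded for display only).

σ√T = 0.5515·√0.778 = 0.486447
d₁ = (ln(S/K) + (r+σ²/2)T) / (σ√T) = (ln(31.4/25.35) + (0.0601+0.5515²/2)·0.778) / 0.486447 = (0.214029 + 0.165073) / 0.486447 = 0.779329
d₂ = d₁ − σ√T = 0.779329 − 0.486447 = 0.292882
e^{−rT} = 0.954319
N(−d₁) = 0.217893,  N(−d₂) = 0.384806
Put price V = K·e^{−rT}·N(−d₂) − S·N(−d₁) = 9.309216 − 6.841837 = 2.467380
Δ = −N(−d₁) = -0.217893

price = 2.467380
Δ = -0.217893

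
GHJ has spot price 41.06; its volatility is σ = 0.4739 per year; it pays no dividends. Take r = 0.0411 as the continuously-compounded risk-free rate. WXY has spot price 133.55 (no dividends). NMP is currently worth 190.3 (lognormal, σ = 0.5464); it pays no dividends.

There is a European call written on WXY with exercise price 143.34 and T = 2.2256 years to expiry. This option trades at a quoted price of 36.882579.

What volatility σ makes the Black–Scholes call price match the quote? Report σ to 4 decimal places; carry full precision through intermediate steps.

sigma = 0.4601

At σ = 0.4601 the Black–Scholes value reproduces the quote:
σ√T = 0.4601·√2.2256 = 0.686398
d₁ = (ln(S/K) + (r+σ²/2)T) / (σ√T) = (ln(133.55/143.34) + (0.0411+0.4601²/2)·2.2256) / 0.686398 = (-0.070743 + 0.327043) / 0.686398 = 0.373398
d₂ = d₁ − σ√T = 0.373398 − 0.686398 = -0.313000
e^{−rT} = 0.912587
N(d₁) = 0.645574,  N(d₂) = 0.377140
V = S·N(d₁) − K·e^{−rT}·N(d₂) = 86.216393 − 49.333814 = 36.882579 (the observed quote) — the price is monotone increasing in volatility, hence this σ is the only solution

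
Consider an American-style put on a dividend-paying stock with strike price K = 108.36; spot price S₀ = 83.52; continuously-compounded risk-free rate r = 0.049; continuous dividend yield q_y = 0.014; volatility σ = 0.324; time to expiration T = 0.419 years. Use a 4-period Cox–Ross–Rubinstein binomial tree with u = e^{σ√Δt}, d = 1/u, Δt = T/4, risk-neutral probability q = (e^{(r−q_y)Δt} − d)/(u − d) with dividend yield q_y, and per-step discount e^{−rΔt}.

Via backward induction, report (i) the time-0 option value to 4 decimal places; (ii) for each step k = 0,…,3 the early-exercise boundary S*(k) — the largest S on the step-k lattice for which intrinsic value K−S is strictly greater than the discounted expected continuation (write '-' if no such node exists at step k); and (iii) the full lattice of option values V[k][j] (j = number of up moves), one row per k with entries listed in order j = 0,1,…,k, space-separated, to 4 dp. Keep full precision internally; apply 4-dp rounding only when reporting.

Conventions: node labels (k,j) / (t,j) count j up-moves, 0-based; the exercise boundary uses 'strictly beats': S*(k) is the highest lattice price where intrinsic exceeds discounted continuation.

Δt=0.10475, u=1.11056, d=0.90045, q=0.49129, disc=e^(-rΔt)=0.99488
k=4 terminal: V=max(K-S,0) → 53.4534 40.6414 24.8400 5.3514 0.0000
k=3: j=0 S=60.9770 intr=47.3830 cont=46.9176 V=47.3830[EX]; j=1 S=75.2054 intr=33.1546 cont=32.7100 V=33.1546[EX]; j=2 S=92.7538 intr=15.6062 cont=15.1873 V=15.6062[EX]; j=3 S=114.3970 intr=0.0000 cont=2.7084 V=2.7084[hold]  S*(3)=92.7538
k=2: j=0 S=67.7186 intr=40.6414 cont=40.1859 V=40.6414[EX]; j=1 S=83.5200 intr=24.8400 cont=24.4076 V=24.8400[EX]; j=2 S=103.0086 intr=5.3514 cont=9.2222 V=9.2222[hold]  S*(2)=83.5200
k=1: j=0 S=75.2054 intr=33.1546 cont=32.7100 V=33.1546[EX]; j=1 S=92.7538 intr=15.6062 cont=17.0792 V=17.0792[hold]  S*(1)=75.2054
k=0: j=0 S=83.5200 intr=24.8400 cont=25.1276 V=25.1276[hold]  S*(0)=-

price = 25.1276
boundary = - 75.2054 83.5200 92.7538
tree:
25.1276
33.1546 17.0792
40.6414 24.8400 9.2222
47.3830 33.1546 15.6062 2.7084
53.4534 40.6414 24.8400 5.3514 0.0000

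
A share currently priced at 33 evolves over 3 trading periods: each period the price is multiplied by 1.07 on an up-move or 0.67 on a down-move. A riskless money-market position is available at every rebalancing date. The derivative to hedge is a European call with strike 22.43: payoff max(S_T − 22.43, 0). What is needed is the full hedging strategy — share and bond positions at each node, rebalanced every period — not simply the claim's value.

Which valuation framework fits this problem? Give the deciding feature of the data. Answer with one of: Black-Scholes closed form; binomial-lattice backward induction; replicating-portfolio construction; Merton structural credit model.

Key observation: since the answer must list Δ and B at each node of the 1.07/0.67 lattice on 33, the replicating-portfolio method — solving the two-state system at every node — is the one that applies.

framework: replicating-portfolio construction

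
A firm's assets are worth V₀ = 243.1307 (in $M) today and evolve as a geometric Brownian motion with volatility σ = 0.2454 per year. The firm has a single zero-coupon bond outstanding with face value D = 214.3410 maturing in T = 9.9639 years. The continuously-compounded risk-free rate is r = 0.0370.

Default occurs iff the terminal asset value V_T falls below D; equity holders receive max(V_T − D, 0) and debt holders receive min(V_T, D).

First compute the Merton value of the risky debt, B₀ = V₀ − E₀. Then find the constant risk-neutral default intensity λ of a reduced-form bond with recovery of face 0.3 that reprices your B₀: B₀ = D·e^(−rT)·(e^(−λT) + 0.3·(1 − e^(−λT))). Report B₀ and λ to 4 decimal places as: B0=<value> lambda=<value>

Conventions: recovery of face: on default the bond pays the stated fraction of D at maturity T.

Work the structural quantities from V₀ = 243.1307 against face 214.3410:
d₁ = [ln(V₀/D) + (r + σ²/2)T] / (σ√T)
   = [ln(243.1307/214.3410) + (0.0370 + 0.5·0.2454²)·9.9639] / (0.2454·√9.9639)
   = [0.126031 + 0.668683] / 0.774621 = 1.025939
d₂ = d₁ − σ√T = 1.025939 − 0.774621 = 0.251318
N(d₁) = 0.847540,  N(d₂) = 0.599216,  e^(−rT) = 0.691658
E₀ = V₀·N(d₁) − D·e^(−rT)·N(d₂)
   = 243.1307·0.847540 − 214.3410·0.691658·0.599216 = 117.228853
B₀ = V₀ − E₀ = 243.1307 − 117.228853 = 125.901847
e^(−λT) = (B₀·e^(rT)/D − 0.3)/(1 − 0.3) = (125.9018·1.445802/214.3410 − 0.3)/0.7 = 0.78464286
λ = −ln(0.78464286)/9.9639 = 0.024341

B0=125.9018 lambda=0.0243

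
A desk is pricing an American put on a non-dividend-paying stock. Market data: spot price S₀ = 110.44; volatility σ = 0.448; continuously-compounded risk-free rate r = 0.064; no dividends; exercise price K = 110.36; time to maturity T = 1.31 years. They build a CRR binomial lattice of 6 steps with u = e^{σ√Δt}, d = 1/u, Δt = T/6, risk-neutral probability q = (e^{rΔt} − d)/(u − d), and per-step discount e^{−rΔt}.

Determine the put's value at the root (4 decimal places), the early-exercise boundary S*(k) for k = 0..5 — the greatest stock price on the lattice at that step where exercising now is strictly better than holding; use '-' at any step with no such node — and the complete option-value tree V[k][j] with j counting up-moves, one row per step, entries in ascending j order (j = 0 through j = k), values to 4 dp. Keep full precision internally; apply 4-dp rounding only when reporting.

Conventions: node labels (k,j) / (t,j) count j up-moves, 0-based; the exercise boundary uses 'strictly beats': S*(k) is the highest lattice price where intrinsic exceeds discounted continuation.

Δt=0.21833  u=1.23286  d=0.81112  q=0.48122  discount=0.98612
step 6 (expiry): payoffs max(K−S,0) = 78.9077 62.5545 37.6989 0.0000 0.0000 0.0000 0.0000
step 5: (k=5,j=0): S=38.7762, K−S=71.5838, hold=70.0524 ⇒ V=71.5838 exercise | (k=5,j=1): S=58.9372, K−S=51.4228, hold=49.8914 ⇒ V=51.4228 exercise | (k=5,j=2): S=89.5806, K−S=20.7794, hold=19.2860 ⇒ V=20.7794 exercise | (k=5,j=3): S=136.1566, K−S=0.0000, hold=0.0000 ⇒ V=0.0000 continue | (k=5,j=4): S=206.9489, K−S=0.0000, hold=0.0000 ⇒ V=0.0000 continue | (k=5,j=5): S=314.5485, K−S=0.0000, hold=0.0000 ⇒ V=0.0000 continue  boundary S*=89.5806
step 4: (k=4,j=0): S=47.8055, K−S=62.5545, hold=61.0232 ⇒ V=62.5545 exercise | (k=4,j=1): S=72.6611, K−S=37.6989, hold=36.1675 ⇒ V=37.6989 exercise | (k=4,j=2): S=110.4400, K−S=0.0000, hold=10.6303 ⇒ V=10.6303 continue | (k=4,j=3): S=167.8614, K−S=0.0000, hold=0.0000 ⇒ V=0.0000 continue | (k=4,j=4): S=255.1381, K−S=0.0000, hold=0.0000 ⇒ V=0.0000 continue  boundary S*=72.6611
step 3: (k=3,j=0): S=58.9372, K−S=51.4228, hold=49.8914 ⇒ V=51.4228 exercise | (k=3,j=1): S=89.5806, K−S=20.7794, hold=24.3305 ⇒ V=24.3305 continue | (k=3,j=2): S=136.1566, K−S=0.0000, hold=5.4382 ⇒ V=5.4382 continue | (k=3,j=3): S=206.9489, K−S=0.0000, hold=0.0000 ⇒ V=0.0000 continue  boundary S*=58.9372
step 2: (k=2,j=0): S=72.6611, K−S=37.6989, hold=37.8527 ⇒ V=37.8527 continue | (k=2,j=1): S=110.4400, K−S=0.0000, hold=15.0276 ⇒ V=15.0276 continue | (k=2,j=2): S=167.8614, K−S=0.0000, hold=2.7821 ⇒ V=2.7821 continue  boundary S*=-
step 1: (k=1,j=0): S=89.5806, K−S=20.7794, hold=26.4959 ⇒ V=26.4959 continue | (k=1,j=1): S=136.1566, K−S=0.0000, hold=9.0080 ⇒ V=9.0080 continue  boundary S*=-
step 0: (k=0,j=0): S=110.4400, K−S=0.0000, hold=17.8295 ⇒ V=17.8295 continue  boundary S*=-

price = 17.8295
boundary = - - - 58.9372 72.6611 89.5806
tree:
17.8295
26.4959 9.0080
37.8527 15.0276 2.7821
51.4228 24.3305 5.4382 0.0000
62.5545 37.6989 10.6303 0.0000 0.0000
71.5838 51.4228 20.7794 0.0000 0.0000 0.0000
78.9077 62.5545 37.6989 0.0000 0.0000 0.0000 0.0000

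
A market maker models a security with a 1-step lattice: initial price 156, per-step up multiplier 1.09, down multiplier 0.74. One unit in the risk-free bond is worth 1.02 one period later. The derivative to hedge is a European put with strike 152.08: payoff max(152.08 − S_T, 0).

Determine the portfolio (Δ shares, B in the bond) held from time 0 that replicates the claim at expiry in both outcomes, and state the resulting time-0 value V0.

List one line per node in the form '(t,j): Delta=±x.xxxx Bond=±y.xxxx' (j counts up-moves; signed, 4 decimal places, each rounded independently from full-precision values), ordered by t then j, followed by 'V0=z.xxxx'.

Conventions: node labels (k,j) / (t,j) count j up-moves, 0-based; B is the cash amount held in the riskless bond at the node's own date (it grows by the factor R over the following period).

(0,0): Delta=-0.6711 Bond=111.8700
V0=7.1843

The replicating-portfolio and risk-neutral prices coincide; use p* = (1.02−0.74)/(1.09−0.74) = 0.8000 for the latter.
At maturity the claim pays: V(1,0)=36.6400, V(1,1)=0.0000
(0,0): S=156.0000. Δ = (V_up−V_dn)/(S_up−S_dn) = (0.0000−36.6400)/(170.0400−115.4400) = -0.6711. V = [p*·0.0000 + (1−p*)·36.6400]/1.02 = 7.1843. B = V − Δ·S = 111.8700.
Verification: the root portfolio costs Δ(0,0)·S0 + B(0,0) = 7.1843, matching V0.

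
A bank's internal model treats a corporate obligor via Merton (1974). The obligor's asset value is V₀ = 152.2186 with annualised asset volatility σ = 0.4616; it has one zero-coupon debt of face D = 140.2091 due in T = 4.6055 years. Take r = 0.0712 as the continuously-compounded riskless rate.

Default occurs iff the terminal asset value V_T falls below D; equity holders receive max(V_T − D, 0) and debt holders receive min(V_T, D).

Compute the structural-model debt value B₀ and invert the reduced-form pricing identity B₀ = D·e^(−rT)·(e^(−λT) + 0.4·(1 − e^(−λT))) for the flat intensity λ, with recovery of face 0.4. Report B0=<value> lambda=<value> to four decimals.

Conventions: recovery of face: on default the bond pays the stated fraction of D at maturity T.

B0=74.8744 lambda=0.1225

Apply the equity-as-call identities (strike 140.2091, horizon 4.6055 years):
d₁ = [ln(V₀/D) + (r + σ²/2)T] / (σ√T)
   = [ln(152.2186/140.2091) + (0.0712 + 0.5·0.4616²)·4.6055] / (0.4616·√4.6055)
   = [0.082183 + 0.818569] / 0.990613 = 0.909287
d₂ = d₁ − σ√T = 0.909287 − 0.990613 = -0.081326
N(d₁) = 0.818401,  N(d₂) = 0.467591,  e^(−rT) = 0.720427
E₀ = V₀·N(d₁) − D·e^(−rT)·N(d₂)
   = 152.2186·0.818401 − 140.2091·0.720427·0.467591 = 77.344241
B₀ = V₀ − E₀ = 152.2186 − 77.344241 = 74.874359
e^(−λT) = (B₀·e^(rT)/D − 0.4)/(1 − 0.4) = (74.8744·1.388066/140.2091 − 0.4)/0.6 = 0.56875753
λ = −ln(0.56875753)/4.6055 = 0.122528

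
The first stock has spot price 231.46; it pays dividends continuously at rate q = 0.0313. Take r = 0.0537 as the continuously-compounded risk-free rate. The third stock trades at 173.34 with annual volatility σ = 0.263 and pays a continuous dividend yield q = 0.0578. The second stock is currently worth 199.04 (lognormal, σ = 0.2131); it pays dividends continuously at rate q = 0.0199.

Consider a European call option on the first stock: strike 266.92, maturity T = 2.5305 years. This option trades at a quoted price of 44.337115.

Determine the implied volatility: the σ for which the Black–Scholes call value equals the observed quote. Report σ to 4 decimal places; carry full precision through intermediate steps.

sigma = 0.3825

At σ = 0.3825 the Black–Scholes value reproduces the quote:
σ√T = 0.3825·√2.5305 = 0.608464
d₁ = (ln(S/K) + (r−q+σ²/2)T) / (σ√T) = (ln(231.46/266.92) + (0.0537−0.0313+0.3825²/2)·2.5305) / 0.608464 = (-0.142542 + 0.241797) / 0.608464 = 0.163124
d₂ = d₁ − σ√T = 0.163124 − 0.608464 = -0.445339
e^{−rT} = 0.872941
e^{−qT} = 0.923851
N(d₁) = 0.564790,  N(d₂) = 0.328037
V = S·e^{−qT}·N(d₁) − K·e^{−rT}·N(d₂) = 120.771544 − 76.434430 = 44.337115 (the observed quote) — the price is monotone increasing in volatility, hence this σ is the only solution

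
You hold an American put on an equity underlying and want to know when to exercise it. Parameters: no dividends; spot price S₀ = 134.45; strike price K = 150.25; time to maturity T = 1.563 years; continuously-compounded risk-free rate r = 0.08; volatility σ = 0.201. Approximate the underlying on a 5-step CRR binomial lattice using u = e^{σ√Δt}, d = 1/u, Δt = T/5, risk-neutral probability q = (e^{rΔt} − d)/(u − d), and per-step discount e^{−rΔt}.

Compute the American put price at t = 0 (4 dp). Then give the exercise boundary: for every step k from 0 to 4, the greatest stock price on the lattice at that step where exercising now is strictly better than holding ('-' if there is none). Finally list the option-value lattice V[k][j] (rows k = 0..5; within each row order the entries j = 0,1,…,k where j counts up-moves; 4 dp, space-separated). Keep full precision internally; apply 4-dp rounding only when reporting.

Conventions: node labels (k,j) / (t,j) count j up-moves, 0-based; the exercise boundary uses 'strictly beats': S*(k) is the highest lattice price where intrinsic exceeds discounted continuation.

price = 16.7030
boundary = - 120.1585 107.3862 120.1585 134.4500
tree:
16.7030
30.0915 7.9042
42.8638 15.8485 2.5963
54.2785 30.0915 6.4048 0.0000
64.4799 42.8638 15.8000 0.0000 0.0000
73.5969 54.2785 30.0915 0.0000 0.0000 0.0000

Δt=0.31260, u=1.11894, d=0.89370, q=0.58437, disc=e^(-rΔt)=0.97530
k=5 terminal: V=max(K-S,0) → 73.5969 54.2785 30.0915 0.0000 0.0000 0.0000
k=4: j=0 S=85.7701 intr=64.4799 cont=60.7690 V=64.4799[EX]; j=1 S=107.3862 intr=42.8638 cont=39.1530 V=42.8638[EX]; j=2 S=134.4500 intr=15.8000 cont=12.1982 V=15.8000[EX]; j=3 S=168.3345 intr=0.0000 cont=0.0000 V=0.0000[hold]; j=4 S=210.7587 intr=0.0000 cont=0.0000 V=0.0000[hold]  S*(4)=134.4500
k=3: j=0 S=95.9715 intr=54.2785 cont=50.5676 V=54.2785[EX]; j=1 S=120.1585 intr=30.0915 cont=26.3806 V=30.0915[EX]; j=2 S=150.4413 intr=0.0000 cont=6.4048 V=6.4048[hold]; j=3 S=188.3560 intr=0.0000 cont=0.0000 V=0.0000[hold]  S*(3)=120.1585
k=2: j=0 S=107.3862 intr=42.8638 cont=39.1530 V=42.8638[EX]; j=1 S=134.4500 intr=15.8000 cont=15.8485 V=15.8485[hold]; j=2 S=168.3345 intr=0.0000 cont=2.5963 V=2.5963[hold]  S*(2)=107.3862
k=1: j=0 S=120.1585 intr=30.0915 cont=26.4082 V=30.0915[EX]; j=1 S=150.4413 intr=0.0000 cont=7.9042 V=7.9042[hold]  S*(1)=120.1585
k=0: j=0 S=134.4500 intr=15.8000 cont=16.7030 V=16.7030[hold]  S*(0)=-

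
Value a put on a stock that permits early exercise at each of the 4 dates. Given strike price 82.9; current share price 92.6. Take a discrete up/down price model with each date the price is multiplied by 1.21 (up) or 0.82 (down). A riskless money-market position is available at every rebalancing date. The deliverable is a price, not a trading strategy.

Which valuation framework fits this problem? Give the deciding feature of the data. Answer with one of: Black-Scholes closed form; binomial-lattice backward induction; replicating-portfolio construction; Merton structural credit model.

framework: binomial-lattice backward induction

Key observation: with exercise allowed before expiry on a discrete up/down model (4 steps from spot 92.6), the strike-82.9 put's value must be rolled back through the tree testing early exercise at each node.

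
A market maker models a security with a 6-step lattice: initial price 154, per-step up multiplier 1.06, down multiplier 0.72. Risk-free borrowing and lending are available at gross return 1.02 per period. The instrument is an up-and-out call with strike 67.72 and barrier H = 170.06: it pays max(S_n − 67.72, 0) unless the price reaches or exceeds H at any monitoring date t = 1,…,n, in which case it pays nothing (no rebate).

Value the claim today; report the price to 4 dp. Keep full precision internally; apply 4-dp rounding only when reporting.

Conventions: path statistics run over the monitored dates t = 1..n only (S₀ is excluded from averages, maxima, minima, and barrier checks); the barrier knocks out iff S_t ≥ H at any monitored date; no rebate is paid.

price = 11.2423

No-arbitrage gives p* = (R−d)/(u−d) = 0.8824: enumerate every path, weight its payoff by its p*-probability, and discount by R^6.
Enumerate all 2^6 = 64 price paths (U = up ×1.06, D = down ×0.72); each path with k up-moves has probability p*^k·(1−p*)^(6−k).
DDDDDD: M=110.8800, payoff=0.0000, prob=0.000003
UDDDDD: M=163.2400, payoff=0.0000, prob=0.000020
DUDDDD: M=117.5328, payoff=0.0000, prob=0.000020
UUDDDD: M=173.0344, payoff=0.0000, prob=0.000149
DDUDDD: M=110.8800, payoff=0.0000, prob=0.000020
UDUDDD: M=163.2400, payoff=0.0000, prob=0.000149
DUUDDD: M=124.5848, payoff=0.0000, prob=0.000149
UUUDDD: M=183.4165, payoff=0.0000, prob=0.001119
DDDUDD: M=110.8800, payoff=0.0000, prob=0.000020
UDDUDD: M=163.2400, payoff=0.0000, prob=0.000149
DUDUDD: M=117.5328, payoff=0.0000, prob=0.000149
UUDUDD: M=173.0344, payoff=0.0000, prob=0.001119
DDUUDD: M=110.8800, payoff=0.0000, prob=0.000149
UDUUDD: M=163.2400, payoff=0.7398, prob=0.001119
DUUUDD: M=132.0599, payoff=0.7398, prob=0.001119
UUUUDD: M=194.4215, payoff=0.0000, prob=0.008389
DDDDUD: M=110.8800, payoff=0.0000, prob=0.000020
UDDDUD: M=163.2400, payoff=0.0000, prob=0.000149
DUDDUD: M=117.5328, payoff=0.0000, prob=0.000149
UUDDUD: M=173.0344, payoff=0.0000, prob=0.001119
DDUDUD: M=110.8800, payoff=0.0000, prob=0.000149
UDUDUD: M=163.2400, payoff=0.7398, prob=0.001119
DUUDUD: M=124.5848, payoff=0.7398, prob=0.001119
UUUDUD: M=183.4165, payoff=0.0000, prob=0.008389
DDDUUD: M=110.8800, payoff=0.0000, prob=0.000149
UDDUUD: M=163.2400, payoff=0.7398, prob=0.001119
DUDUUD: M=117.5328, payoff=0.7398, prob=0.001119
UUDUUD: M=173.0344, payoff=0.0000, prob=0.008389
DDUUUD: M=110.8800, payoff=0.7398, prob=0.001119
UDUUUD: M=163.2400, payoff=33.0681, prob=0.008389
DUUUUD: M=139.9834, payoff=33.0681, prob=0.008389
UUUUUD: M=206.0867, payoff=0.0000, prob=0.062921
DDDDDU: M=110.8800, payoff=0.0000, prob=0.000020
UDDDDU: M=163.2400, payoff=0.0000, prob=0.000149
DUDDDU: M=117.5328, payoff=0.0000, prob=0.000149
UUDDDU: M=173.0344, payoff=0.0000, prob=0.001119
DDUDDU: M=110.8800, payoff=0.0000, prob=0.000149
UDUDDU: M=163.2400, payoff=0.7398, prob=0.001119
DUUDDU: M=124.5848, payoff=0.7398, prob=0.001119
UUUDDU: M=183.4165, payoff=0.0000, prob=0.008389
DDDUDU: M=110.8800, payoff=0.0000, prob=0.000149
UDDUDU: M=163.2400, payoff=0.7398, prob=0.001119
DUDUDU: M=117.5328, payoff=0.7398, prob=0.001119
UUDUDU: M=173.0344, payoff=0.0000, prob=0.008389
DDUUDU: M=110.8800, payoff=0.7398, prob=0.001119
UDUUDU: M=163.2400, payoff=33.0681, prob=0.008389
DUUUDU: M=132.0599, payoff=33.0681, prob=0.008389
UUUUDU: M=194.4215, payoff=0.0000, prob=0.062921
DDDDUU: M=110.8800, payoff=0.0000, prob=0.000149
UDDDUU: M=163.2400, payoff=0.7398, prob=0.001119
DUDDUU: M=117.5328, payoff=0.7398, prob=0.001119
UUDDUU: M=173.0344, payoff=0.0000, prob=0.008389
DDUDUU: M=110.8800, payoff=0.7398, prob=0.001119
UDUDUU: M=163.2400, payoff=33.0681, prob=0.008389
DUUDUU: M=124.5848, payoff=33.0681, prob=0.008389
UUUDUU: M=183.4165, payoff=0.0000, prob=0.062921
DDDUUU: M=110.8800, payoff=0.7398, prob=0.001119
UDDUUU: M=163.2400, payoff=33.0681, prob=0.008389
DUDUUU: M=117.5328, payoff=33.0681, prob=0.008389
UUDUUU: M=173.0344, payoff=0.0000, prob=0.062921
DDUUUU: M=110.8800, payoff=33.0681, prob=0.008389
UDUUUU: M=163.2400, payoff=80.6625, prob=0.062921
DUUUUU: M=148.3825, payoff=80.6625, prob=0.062921
UUUUUU: M=218.4519, payoff=0.0000, prob=0.471904
Price = Σ prob·payoff / R^6 = 12.660694 / 1.126162 = 11.2423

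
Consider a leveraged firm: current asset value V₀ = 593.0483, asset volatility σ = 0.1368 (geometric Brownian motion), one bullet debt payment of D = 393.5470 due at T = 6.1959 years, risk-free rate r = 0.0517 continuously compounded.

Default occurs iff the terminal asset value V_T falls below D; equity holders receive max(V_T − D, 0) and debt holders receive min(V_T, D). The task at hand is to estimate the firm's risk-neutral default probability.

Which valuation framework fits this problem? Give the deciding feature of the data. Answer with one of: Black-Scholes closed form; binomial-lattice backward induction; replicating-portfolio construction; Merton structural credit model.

Key observation: with the firm-asset dynamics (V₀ = 593.0483) and a single zero-coupon liability of face 393.5470 given, debt value, spread, and default probability all derive from the option view of the balance sheet.

framework: Merton structural credit model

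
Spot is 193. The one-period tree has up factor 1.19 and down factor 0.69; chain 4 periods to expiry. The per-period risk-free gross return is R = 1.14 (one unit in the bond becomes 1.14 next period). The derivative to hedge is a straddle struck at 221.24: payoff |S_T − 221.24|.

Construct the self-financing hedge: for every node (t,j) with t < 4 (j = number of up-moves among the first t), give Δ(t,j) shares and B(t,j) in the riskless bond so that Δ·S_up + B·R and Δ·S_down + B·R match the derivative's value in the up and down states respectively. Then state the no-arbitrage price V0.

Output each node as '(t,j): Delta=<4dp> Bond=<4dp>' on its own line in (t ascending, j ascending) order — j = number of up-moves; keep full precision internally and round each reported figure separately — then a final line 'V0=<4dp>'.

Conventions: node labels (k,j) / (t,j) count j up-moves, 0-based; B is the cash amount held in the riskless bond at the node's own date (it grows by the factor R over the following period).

(0,0): Delta=0.6692 Bond=-61.2541
(1,0): Delta=-0.9406 Bond=144.5433
(1,1): Delta=0.7729 Bond=-93.6489
(2,0): Delta=-1.0000 Bond=170.2370
(2,1): Delta=-0.9368 Bond=164.1730
(2,2): Delta=0.8830 Bond=-136.8634
(3,0): Delta=-1.0000 Bond=194.0702
(3,1): Delta=-1.0000 Bond=194.0702
(3,2): Delta=-0.9327 Bond=186.3891
(3,3): Delta=1.0000 Bond=-194.0702
V0=67.8946

Since d<R<u, set p* = (R−d)/(u−d) = 0.9000; price each node as the discounted p*-expectation of its children.
Payoffs at expiry: V(4,0)=177.4925, V(4,1)=145.7913, V(4,2)=91.1184, V(4,3)=3.1726, V(4,4)=165.7905
Node (3,0) S=63.4022: V=(p*·145.7913+(1−p*)·177.4925)/1.14=130.6679; Δ=(145.7913−177.4925)/(75.4487−43.7475)=-1.0000; B=V−Δ·S=194.0702
Node (3,1) S=109.3459: V=(p*·91.1184+(1−p*)·145.7913)/1.14=84.7243; Δ=(91.1184−145.7913)/(130.1216−75.4487)=-1.0000; B=V−Δ·S=194.0702
Node (3,2) S=188.5820: V=(p*·3.1726+(1−p*)·91.1184)/1.14=10.4975; Δ=(3.1726−91.1184)/(224.4126−130.1216)=-0.9327; B=V−Δ·S=186.3891
Node (3,3) S=325.2357: V=(p*·165.7905+(1−p*)·3.1726)/1.14=131.1655; Δ=(165.7905−3.1726)/(387.0305−224.4126)=1.0000; B=V−Δ·S=-194.0702
Node (2,0) S=91.8873: V=(p*·84.7243+(1−p*)·130.6679)/1.14=78.3497; Δ=(84.7243−130.6679)/(109.3459−63.4022)=-1.0000; B=V−Δ·S=170.2370
Node (2,1) S=158.4723: V=(p*·10.4975+(1−p*)·84.7243)/1.14=15.7195; Δ=(10.4975−84.7243)/(188.5820−109.3459)=-0.9368; B=V−Δ·S=164.1730
Node (2,2) S=273.3073: V=(p*·131.1655+(1−p*)·10.4975)/1.14=104.4726; Δ=(131.1655−10.4975)/(325.2357−188.5820)=0.8830; B=V−Δ·S=-136.8634
Node (1,0) S=133.1700: V=(p*·15.7195+(1−p*)·78.3497)/1.14=19.2829; Δ=(15.7195−78.3497)/(158.4723−91.8873)=-0.9406; B=V−Δ·S=144.5433
Node (1,1) S=229.6700: V=(p*·104.4726+(1−p*)·15.7195)/1.14=83.8572; Δ=(104.4726−15.7195)/(273.3073−158.4723)=0.7729; B=V−Δ·S=-93.6489
Node (0,0) S=193.0000: V=(p*·83.8572+(1−p*)·19.2829)/1.14=67.8946; Δ=(83.8572−19.2829)/(229.6700−133.1700)=0.6692; B=V−Δ·S=-61.2541
Check: Δ(0,0)·S0 + B(0,0) = 67.8946 = V0.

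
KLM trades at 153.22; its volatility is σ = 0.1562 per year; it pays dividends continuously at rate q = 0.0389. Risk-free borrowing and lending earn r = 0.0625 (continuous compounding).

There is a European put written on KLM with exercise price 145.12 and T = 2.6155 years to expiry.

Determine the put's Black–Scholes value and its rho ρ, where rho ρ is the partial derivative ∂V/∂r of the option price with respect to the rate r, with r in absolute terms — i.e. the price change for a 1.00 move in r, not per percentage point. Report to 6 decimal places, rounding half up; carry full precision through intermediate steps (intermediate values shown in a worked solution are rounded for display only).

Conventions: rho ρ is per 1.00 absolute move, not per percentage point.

σ√T = 0.1562·√2.6155 = 0.252615
d₁ = (ln(S/K) + (r−q+σ²/2)T) / (σ√T) = (ln(153.22/145.12) + (0.0625−0.0389+0.1562²/2)·2.6155) / 0.252615 = (0.054314 + 0.093633) / 0.252615 = 0.585662
d₂ = d₁ − σ√T = 0.585662 − 0.252615 = 0.333047
e^{−rT} = 0.849193
e^{−qT} = 0.903262
N(−d₁) = 0.279051,  N(−d₂) = 0.369549
Put price V = K·e^{−rT}·N(−d₂) − S·e^{−qT}·N(−d₁) = 45.541376 − 38.620095 = 6.921282
ρ = −K·T·e^{−rT}·N(−d₂) = -119.113470

price = 6.921282
ρ = -119.113470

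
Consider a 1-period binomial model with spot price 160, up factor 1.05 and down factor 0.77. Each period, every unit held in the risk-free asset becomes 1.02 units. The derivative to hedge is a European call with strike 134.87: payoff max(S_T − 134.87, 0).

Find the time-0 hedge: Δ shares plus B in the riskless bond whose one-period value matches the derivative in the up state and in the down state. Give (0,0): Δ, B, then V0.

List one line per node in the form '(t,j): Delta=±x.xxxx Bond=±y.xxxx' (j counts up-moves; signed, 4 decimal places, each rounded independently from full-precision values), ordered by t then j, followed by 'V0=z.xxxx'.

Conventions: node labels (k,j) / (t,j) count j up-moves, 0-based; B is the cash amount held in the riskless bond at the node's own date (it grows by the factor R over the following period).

No-arbitrage ⇒ martingale measure with p* = (R−d)/(u−d) = 0.8929.
Expiry values: V(1,0)=0.0000, V(1,1)=33.1300
(0,0): S=160.0000. Δ = (V_up−V_dn)/(S_up−S_dn) = (33.1300−0.0000)/(168.0000−123.2000) = 0.7395. V = [p*·33.1300 + (1−p*)·0.0000]/1.02 = 29.0004. B = V − Δ·S = -89.3211.
Check: Δ(0,0)·S0 + B(0,0) = 29.0004 = V0.

(0,0): Delta=0.7395 Bond=-89.3211
V0=29.0004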